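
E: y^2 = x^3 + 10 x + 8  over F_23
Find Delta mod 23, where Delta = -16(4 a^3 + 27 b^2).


4 a^3 + 27 b^2 = 4*10^3 + 27*8^2 = 4000 + 1728 = 5728
Delta = -16 * (5728) = -91648
Delta mod 23 = 7

Delta = 7 (mod 23)


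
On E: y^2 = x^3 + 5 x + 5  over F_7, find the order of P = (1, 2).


Compute successive multiples of P until we hit O:
  1P = (1, 2)
  2P = (2, 3)
  3P = (5, 1)
  4P = (5, 6)
  5P = (2, 4)
  6P = (1, 5)
  7P = O

ord(P) = 7


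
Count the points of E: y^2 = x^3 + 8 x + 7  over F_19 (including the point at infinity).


For each x in F_19, count y with y^2 = x^3 + 8 x + 7 mod 19:
  x = 0: RHS = 7, y in [8, 11]  -> 2 point(s)
  x = 1: RHS = 16, y in [4, 15]  -> 2 point(s)
  x = 3: RHS = 1, y in [1, 18]  -> 2 point(s)
  x = 5: RHS = 1, y in [1, 18]  -> 2 point(s)
  x = 6: RHS = 5, y in [9, 10]  -> 2 point(s)
  x = 7: RHS = 7, y in [8, 11]  -> 2 point(s)
  x = 10: RHS = 4, y in [2, 17]  -> 2 point(s)
  x = 11: RHS = 1, y in [1, 18]  -> 2 point(s)
  x = 12: RHS = 7, y in [8, 11]  -> 2 point(s)
  x = 13: RHS = 9, y in [3, 16]  -> 2 point(s)
  x = 15: RHS = 6, y in [5, 14]  -> 2 point(s)
  x = 18: RHS = 17, y in [6, 13]  -> 2 point(s)
Affine points: 24. Add the point at infinity: total = 25.

#E(F_19) = 25


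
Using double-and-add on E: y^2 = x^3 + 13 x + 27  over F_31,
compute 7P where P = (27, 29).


k = 7 = 111_2 (binary, LSB first: 111)
Double-and-add from P = (27, 29):
  bit 0 = 1: acc = O + (27, 29) = (27, 29)
  bit 1 = 1: acc = (27, 29) + (10, 14) = (1, 14)
  bit 2 = 1: acc = (1, 14) + (12, 19) = (20, 14)

7P = (20, 14)


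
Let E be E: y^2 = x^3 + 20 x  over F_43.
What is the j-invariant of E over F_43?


Delta = -16(4 a^3 + 27 b^2) mod 43 = 1
-1728 * (4 a)^3 = -1728 * (4*20)^3 mod 43 = 8
j = 8 * 1^(-1) mod 43 = 8

j = 8 (mod 43)


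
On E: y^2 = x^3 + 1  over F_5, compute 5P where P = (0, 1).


k = 5 = 101_2 (binary, LSB first: 101)
Double-and-add from P = (0, 1):
  bit 0 = 1: acc = O + (0, 1) = (0, 1)
  bit 1 = 0: acc unchanged = (0, 1)
  bit 2 = 1: acc = (0, 1) + (0, 1) = (0, 4)

5P = (0, 4)


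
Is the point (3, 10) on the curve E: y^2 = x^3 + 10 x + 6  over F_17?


Check whether y^2 = x^3 + 10 x + 6 (mod 17) for (x, y) = (3, 10).
LHS: y^2 = 10^2 mod 17 = 15
RHS: x^3 + 10 x + 6 = 3^3 + 10*3 + 6 mod 17 = 12
LHS != RHS

No, not on the curve


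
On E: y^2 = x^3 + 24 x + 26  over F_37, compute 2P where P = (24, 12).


Doubling: s = (3 x1^2 + a) / (2 y1)
s = (3*24^2 + 24) / (2*12) mod 37 = 36
x3 = s^2 - 2 x1 mod 37 = 36^2 - 2*24 = 27
y3 = s (x1 - x3) - y1 mod 37 = 36 * (24 - 27) - 12 = 28

2P = (27, 28)


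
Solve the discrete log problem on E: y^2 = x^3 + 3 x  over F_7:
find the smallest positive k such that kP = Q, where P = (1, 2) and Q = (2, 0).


Enumerate multiples of P until we hit Q = (2, 0):
  1P = (1, 2)
  2P = (2, 0)
Match found at i = 2.

k = 2


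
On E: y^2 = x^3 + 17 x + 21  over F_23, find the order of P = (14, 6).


Compute successive multiples of P until we hit O:
  1P = (14, 6)
  2P = (7, 0)
  3P = (14, 17)
  4P = O

ord(P) = 4


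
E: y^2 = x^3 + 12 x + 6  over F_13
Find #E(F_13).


For each x in F_13, count y with y^2 = x^3 + 12 x + 6 mod 13:
  x = 2: RHS = 12, y in [5, 8]  -> 2 point(s)
  x = 3: RHS = 4, y in [2, 11]  -> 2 point(s)
  x = 4: RHS = 1, y in [1, 12]  -> 2 point(s)
  x = 5: RHS = 9, y in [3, 10]  -> 2 point(s)
  x = 7: RHS = 4, y in [2, 11]  -> 2 point(s)
  x = 8: RHS = 3, y in [4, 9]  -> 2 point(s)
  x = 11: RHS = 0, y in [0]  -> 1 point(s)
Affine points: 13. Add the point at infinity: total = 14.

#E(F_13) = 14


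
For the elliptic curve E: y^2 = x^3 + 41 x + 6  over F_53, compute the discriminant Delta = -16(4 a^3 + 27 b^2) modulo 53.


4 a^3 + 27 b^2 = 4*41^3 + 27*6^2 = 275684 + 972 = 276656
Delta = -16 * (276656) = -4426496
Delta mod 53 = 11

Delta = 11 (mod 53)


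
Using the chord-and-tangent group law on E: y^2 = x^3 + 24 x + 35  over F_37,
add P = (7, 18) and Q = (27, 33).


P != Q, so use the chord formula.
s = (y2 - y1) / (x2 - x1) = (15) / (20) mod 37 = 10
x3 = s^2 - x1 - x2 mod 37 = 10^2 - 7 - 27 = 29
y3 = s (x1 - x3) - y1 mod 37 = 10 * (7 - 29) - 18 = 21

P + Q = (29, 21)


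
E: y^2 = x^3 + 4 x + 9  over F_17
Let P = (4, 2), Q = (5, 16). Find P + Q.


P != Q, so use the chord formula.
s = (y2 - y1) / (x2 - x1) = (14) / (1) mod 17 = 14
x3 = s^2 - x1 - x2 mod 17 = 14^2 - 4 - 5 = 0
y3 = s (x1 - x3) - y1 mod 17 = 14 * (4 - 0) - 2 = 3

P + Q = (0, 3)


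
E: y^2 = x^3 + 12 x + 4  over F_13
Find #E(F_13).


For each x in F_13, count y with y^2 = x^3 + 12 x + 4 mod 13:
  x = 0: RHS = 4, y in [2, 11]  -> 2 point(s)
  x = 1: RHS = 4, y in [2, 11]  -> 2 point(s)
  x = 2: RHS = 10, y in [6, 7]  -> 2 point(s)
  x = 4: RHS = 12, y in [5, 8]  -> 2 point(s)
  x = 8: RHS = 1, y in [1, 12]  -> 2 point(s)
  x = 9: RHS = 9, y in [3, 10]  -> 2 point(s)
  x = 12: RHS = 4, y in [2, 11]  -> 2 point(s)
Affine points: 14. Add the point at infinity: total = 15.

#E(F_13) = 15


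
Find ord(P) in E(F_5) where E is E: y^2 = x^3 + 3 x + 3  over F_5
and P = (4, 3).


Compute successive multiples of P until we hit O:
  1P = (4, 3)
  2P = (3, 3)
  3P = (3, 2)
  4P = (4, 2)
  5P = O

ord(P) = 5


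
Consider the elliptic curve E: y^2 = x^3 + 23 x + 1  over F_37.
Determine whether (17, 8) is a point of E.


Check whether y^2 = x^3 + 23 x + 1 (mod 37) for (x, y) = (17, 8).
LHS: y^2 = 8^2 mod 37 = 27
RHS: x^3 + 23 x + 1 = 17^3 + 23*17 + 1 mod 37 = 14
LHS != RHS

No, not on the curve


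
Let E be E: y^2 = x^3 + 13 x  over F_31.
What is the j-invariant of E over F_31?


Delta = -16(4 a^3 + 27 b^2) mod 31 = 8
-1728 * (4 a)^3 = -1728 * (4*13)^3 mod 31 = 29
j = 29 * 8^(-1) mod 31 = 23

j = 23 (mod 31)


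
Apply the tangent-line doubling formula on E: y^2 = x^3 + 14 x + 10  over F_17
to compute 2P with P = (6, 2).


Doubling: s = (3 x1^2 + a) / (2 y1)
s = (3*6^2 + 14) / (2*2) mod 17 = 5
x3 = s^2 - 2 x1 mod 17 = 5^2 - 2*6 = 13
y3 = s (x1 - x3) - y1 mod 17 = 5 * (6 - 13) - 2 = 14

2P = (13, 14)


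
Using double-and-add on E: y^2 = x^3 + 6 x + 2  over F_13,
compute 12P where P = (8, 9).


k = 12 = 1100_2 (binary, LSB first: 0011)
Double-and-add from P = (8, 9):
  bit 0 = 0: acc unchanged = O
  bit 1 = 0: acc unchanged = O
  bit 2 = 1: acc = O + (10, 3) = (10, 3)
  bit 3 = 1: acc = (10, 3) + (7, 7) = (5, 12)

12P = (5, 12)


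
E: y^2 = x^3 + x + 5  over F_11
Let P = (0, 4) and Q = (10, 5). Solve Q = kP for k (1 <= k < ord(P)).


Enumerate multiples of P until we hit Q = (10, 5):
  1P = (0, 4)
  2P = (5, 5)
  3P = (10, 5)
Match found at i = 3.

k = 3


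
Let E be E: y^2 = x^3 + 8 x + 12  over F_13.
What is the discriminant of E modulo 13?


4 a^3 + 27 b^2 = 4*8^3 + 27*12^2 = 2048 + 3888 = 5936
Delta = -16 * (5936) = -94976
Delta mod 13 = 2

Delta = 2 (mod 13)


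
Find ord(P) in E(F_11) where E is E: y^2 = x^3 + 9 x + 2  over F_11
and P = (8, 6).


Compute successive multiples of P until we hit O:
  1P = (8, 6)
  2P = (4, 6)
  3P = (10, 5)
  4P = (7, 10)
  5P = (1, 10)
  6P = (3, 10)
  7P = (9, 8)
  8P = (9, 3)
  ... (continuing to 15P)
  15P = O

ord(P) = 15


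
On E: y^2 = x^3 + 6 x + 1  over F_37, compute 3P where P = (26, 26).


k = 3 = 11_2 (binary, LSB first: 11)
Double-and-add from P = (26, 26):
  bit 0 = 1: acc = O + (26, 26) = (26, 26)
  bit 1 = 1: acc = (26, 26) + (10, 5) = (2, 24)

3P = (2, 24)


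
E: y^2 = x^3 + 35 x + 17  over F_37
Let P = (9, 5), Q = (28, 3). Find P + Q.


P != Q, so use the chord formula.
s = (y2 - y1) / (x2 - x1) = (35) / (19) mod 37 = 33
x3 = s^2 - x1 - x2 mod 37 = 33^2 - 9 - 28 = 16
y3 = s (x1 - x3) - y1 mod 37 = 33 * (9 - 16) - 5 = 23

P + Q = (16, 23)


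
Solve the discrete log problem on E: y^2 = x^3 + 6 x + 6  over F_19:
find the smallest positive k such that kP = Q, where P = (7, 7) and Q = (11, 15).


Enumerate multiples of P until we hit Q = (11, 15):
  1P = (7, 7)
  2P = (2, 11)
  3P = (0, 14)
  4P = (13, 18)
  5P = (5, 3)
  6P = (11, 4)
  7P = (17, 10)
  8P = (12, 1)
  9P = (6, 7)
  10P = (6, 12)
  11P = (12, 18)
  12P = (17, 9)
  13P = (11, 15)
Match found at i = 13.

k = 13


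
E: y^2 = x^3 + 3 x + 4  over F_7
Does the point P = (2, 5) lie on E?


Check whether y^2 = x^3 + 3 x + 4 (mod 7) for (x, y) = (2, 5).
LHS: y^2 = 5^2 mod 7 = 4
RHS: x^3 + 3 x + 4 = 2^3 + 3*2 + 4 mod 7 = 4
LHS = RHS

Yes, on the curve


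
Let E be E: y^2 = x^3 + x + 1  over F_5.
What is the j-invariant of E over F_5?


Delta = -16(4 a^3 + 27 b^2) mod 5 = 4
-1728 * (4 a)^3 = -1728 * (4*1)^3 mod 5 = 3
j = 3 * 4^(-1) mod 5 = 2

j = 2 (mod 5)


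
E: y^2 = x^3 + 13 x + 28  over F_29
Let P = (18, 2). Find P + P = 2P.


Doubling: s = (3 x1^2 + a) / (2 y1)
s = (3*18^2 + 13) / (2*2) mod 29 = 7
x3 = s^2 - 2 x1 mod 29 = 7^2 - 2*18 = 13
y3 = s (x1 - x3) - y1 mod 29 = 7 * (18 - 13) - 2 = 4

2P = (13, 4)


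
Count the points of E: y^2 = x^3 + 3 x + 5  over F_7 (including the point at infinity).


For each x in F_7, count y with y^2 = x^3 + 3 x + 5 mod 7:
  x = 1: RHS = 2, y in [3, 4]  -> 2 point(s)
  x = 4: RHS = 4, y in [2, 5]  -> 2 point(s)
  x = 6: RHS = 1, y in [1, 6]  -> 2 point(s)
Affine points: 6. Add the point at infinity: total = 7.

#E(F_7) = 7


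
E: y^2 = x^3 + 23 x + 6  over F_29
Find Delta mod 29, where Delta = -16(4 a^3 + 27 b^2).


4 a^3 + 27 b^2 = 4*23^3 + 27*6^2 = 48668 + 972 = 49640
Delta = -16 * (49640) = -794240
Delta mod 29 = 12

Delta = 12 (mod 29)


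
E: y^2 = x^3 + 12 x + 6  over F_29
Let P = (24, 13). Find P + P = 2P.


Doubling: s = (3 x1^2 + a) / (2 y1)
s = (3*24^2 + 12) / (2*13) mod 29 = 0
x3 = s^2 - 2 x1 mod 29 = 0^2 - 2*24 = 10
y3 = s (x1 - x3) - y1 mod 29 = 0 * (24 - 10) - 13 = 16

2P = (10, 16)


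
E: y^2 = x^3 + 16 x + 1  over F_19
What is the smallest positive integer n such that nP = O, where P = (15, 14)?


Compute successive multiples of P until we hit O:
  1P = (15, 14)
  2P = (14, 10)
  3P = (6, 3)
  4P = (7, 0)
  5P = (6, 16)
  6P = (14, 9)
  7P = (15, 5)
  8P = O

ord(P) = 8


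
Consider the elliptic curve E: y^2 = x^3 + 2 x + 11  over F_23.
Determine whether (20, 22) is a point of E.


Check whether y^2 = x^3 + 2 x + 11 (mod 23) for (x, y) = (20, 22).
LHS: y^2 = 22^2 mod 23 = 1
RHS: x^3 + 2 x + 11 = 20^3 + 2*20 + 11 mod 23 = 1
LHS = RHS

Yes, on the curve


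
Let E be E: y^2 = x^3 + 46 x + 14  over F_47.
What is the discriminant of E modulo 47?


4 a^3 + 27 b^2 = 4*46^3 + 27*14^2 = 389344 + 5292 = 394636
Delta = -16 * (394636) = -6314176
Delta mod 47 = 39

Delta = 39 (mod 47)


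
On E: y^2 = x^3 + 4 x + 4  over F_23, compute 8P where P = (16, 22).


k = 8 = 1000_2 (binary, LSB first: 0001)
Double-and-add from P = (16, 22):
  bit 0 = 0: acc unchanged = O
  bit 1 = 0: acc unchanged = O
  bit 2 = 0: acc unchanged = O
  bit 3 = 1: acc = O + (16, 1) = (16, 1)

8P = (16, 1)


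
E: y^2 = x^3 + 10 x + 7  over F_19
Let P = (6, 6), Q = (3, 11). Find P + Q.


P != Q, so use the chord formula.
s = (y2 - y1) / (x2 - x1) = (5) / (16) mod 19 = 11
x3 = s^2 - x1 - x2 mod 19 = 11^2 - 6 - 3 = 17
y3 = s (x1 - x3) - y1 mod 19 = 11 * (6 - 17) - 6 = 6

P + Q = (17, 6)


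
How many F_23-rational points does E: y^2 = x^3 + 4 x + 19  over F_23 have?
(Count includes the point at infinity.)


For each x in F_23, count y with y^2 = x^3 + 4 x + 19 mod 23:
  x = 1: RHS = 1, y in [1, 22]  -> 2 point(s)
  x = 2: RHS = 12, y in [9, 14]  -> 2 point(s)
  x = 3: RHS = 12, y in [9, 14]  -> 2 point(s)
  x = 5: RHS = 3, y in [7, 16]  -> 2 point(s)
  x = 6: RHS = 6, y in [11, 12]  -> 2 point(s)
  x = 9: RHS = 2, y in [5, 18]  -> 2 point(s)
  x = 10: RHS = 1, y in [1, 22]  -> 2 point(s)
  x = 12: RHS = 1, y in [1, 22]  -> 2 point(s)
  x = 14: RHS = 13, y in [6, 17]  -> 2 point(s)
  x = 15: RHS = 4, y in [2, 21]  -> 2 point(s)
  x = 16: RHS = 16, y in [4, 19]  -> 2 point(s)
  x = 17: RHS = 9, y in [3, 20]  -> 2 point(s)
  x = 18: RHS = 12, y in [9, 14]  -> 2 point(s)
  x = 19: RHS = 8, y in [10, 13]  -> 2 point(s)
  x = 20: RHS = 3, y in [7, 16]  -> 2 point(s)
  x = 21: RHS = 3, y in [7, 16]  -> 2 point(s)
Affine points: 32. Add the point at infinity: total = 33.

#E(F_23) = 33


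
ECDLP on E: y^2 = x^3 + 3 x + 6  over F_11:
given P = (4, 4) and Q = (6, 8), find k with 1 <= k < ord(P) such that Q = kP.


Enumerate multiples of P until we hit Q = (6, 8):
  1P = (4, 4)
  2P = (6, 8)
Match found at i = 2.

k = 2


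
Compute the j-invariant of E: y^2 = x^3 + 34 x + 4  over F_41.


Delta = -16(4 a^3 + 27 b^2) mod 41 = 34
-1728 * (4 a)^3 = -1728 * (4*34)^3 mod 41 = 20
j = 20 * 34^(-1) mod 41 = 3

j = 3 (mod 41)


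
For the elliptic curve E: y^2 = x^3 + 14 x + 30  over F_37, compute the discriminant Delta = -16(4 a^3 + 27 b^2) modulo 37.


4 a^3 + 27 b^2 = 4*14^3 + 27*30^2 = 10976 + 24300 = 35276
Delta = -16 * (35276) = -564416
Delta mod 37 = 19

Delta = 19 (mod 37)


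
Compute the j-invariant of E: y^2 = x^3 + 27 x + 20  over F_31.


Delta = -16(4 a^3 + 27 b^2) mod 31 = 29
-1728 * (4 a)^3 = -1728 * (4*27)^3 mod 31 = 30
j = 30 * 29^(-1) mod 31 = 16

j = 16 (mod 31)


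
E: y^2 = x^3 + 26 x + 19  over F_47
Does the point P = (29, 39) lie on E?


Check whether y^2 = x^3 + 26 x + 19 (mod 47) for (x, y) = (29, 39).
LHS: y^2 = 39^2 mod 47 = 17
RHS: x^3 + 26 x + 19 = 29^3 + 26*29 + 19 mod 47 = 17
LHS = RHS

Yes, on the curve


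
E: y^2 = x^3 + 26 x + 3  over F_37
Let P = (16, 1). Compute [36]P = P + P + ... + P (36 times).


k = 36 = 100100_2 (binary, LSB first: 001001)
Double-and-add from P = (16, 1):
  bit 0 = 0: acc unchanged = O
  bit 1 = 0: acc unchanged = O
  bit 2 = 1: acc = O + (24, 24) = (24, 24)
  bit 3 = 0: acc unchanged = (24, 24)
  bit 4 = 0: acc unchanged = (24, 24)
  bit 5 = 1: acc = (24, 24) + (2, 10) = (27, 1)

36P = (27, 1)


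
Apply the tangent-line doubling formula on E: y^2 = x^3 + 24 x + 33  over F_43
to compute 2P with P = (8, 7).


Doubling: s = (3 x1^2 + a) / (2 y1)
s = (3*8^2 + 24) / (2*7) mod 43 = 40
x3 = s^2 - 2 x1 mod 43 = 40^2 - 2*8 = 36
y3 = s (x1 - x3) - y1 mod 43 = 40 * (8 - 36) - 7 = 34

2P = (36, 34)


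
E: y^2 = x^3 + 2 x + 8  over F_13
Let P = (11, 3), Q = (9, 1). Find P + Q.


P != Q, so use the chord formula.
s = (y2 - y1) / (x2 - x1) = (11) / (11) mod 13 = 1
x3 = s^2 - x1 - x2 mod 13 = 1^2 - 11 - 9 = 7
y3 = s (x1 - x3) - y1 mod 13 = 1 * (11 - 7) - 3 = 1

P + Q = (7, 1)


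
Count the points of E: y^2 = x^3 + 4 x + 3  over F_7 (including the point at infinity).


For each x in F_7, count y with y^2 = x^3 + 4 x + 3 mod 7:
  x = 1: RHS = 1, y in [1, 6]  -> 2 point(s)
  x = 3: RHS = 0, y in [0]  -> 1 point(s)
  x = 5: RHS = 1, y in [1, 6]  -> 2 point(s)
Affine points: 5. Add the point at infinity: total = 6.

#E(F_7) = 6


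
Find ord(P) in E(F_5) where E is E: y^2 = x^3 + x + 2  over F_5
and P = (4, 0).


Compute successive multiples of P until we hit O:
  1P = (4, 0)
  2P = O

ord(P) = 2


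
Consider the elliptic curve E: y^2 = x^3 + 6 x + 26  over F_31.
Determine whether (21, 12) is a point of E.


Check whether y^2 = x^3 + 6 x + 26 (mod 31) for (x, y) = (21, 12).
LHS: y^2 = 12^2 mod 31 = 20
RHS: x^3 + 6 x + 26 = 21^3 + 6*21 + 26 mod 31 = 20
LHS = RHS

Yes, on the curve


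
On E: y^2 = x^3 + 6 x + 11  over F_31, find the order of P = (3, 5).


Compute successive multiples of P until we hit O:
  1P = (3, 5)
  2P = (30, 2)
  3P = (16, 24)
  4P = (9, 22)
  5P = (21, 6)
  6P = (27, 4)
  7P = (20, 28)
  8P = (2, 0)
  ... (continuing to 16P)
  16P = O

ord(P) = 16


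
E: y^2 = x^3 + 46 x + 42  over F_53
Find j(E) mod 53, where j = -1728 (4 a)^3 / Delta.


Delta = -16(4 a^3 + 27 b^2) mod 53 = 49
-1728 * (4 a)^3 = -1728 * (4*46)^3 mod 53 = 2
j = 2 * 49^(-1) mod 53 = 26

j = 26 (mod 53)


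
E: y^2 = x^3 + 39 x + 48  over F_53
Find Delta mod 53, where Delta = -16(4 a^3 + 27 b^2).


4 a^3 + 27 b^2 = 4*39^3 + 27*48^2 = 237276 + 62208 = 299484
Delta = -16 * (299484) = -4791744
Delta mod 53 = 39

Delta = 39 (mod 53)


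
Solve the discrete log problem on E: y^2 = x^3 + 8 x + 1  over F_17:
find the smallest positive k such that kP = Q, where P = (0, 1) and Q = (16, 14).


Enumerate multiples of P until we hit Q = (16, 14):
  1P = (0, 1)
  2P = (16, 3)
  3P = (5, 9)
  4P = (3, 1)
  5P = (14, 16)
  6P = (11, 3)
  7P = (8, 13)
  8P = (7, 14)
  9P = (2, 5)
  10P = (2, 12)
  11P = (7, 3)
  12P = (8, 4)
  13P = (11, 14)
  14P = (14, 1)
  15P = (3, 16)
  16P = (5, 8)
  17P = (16, 14)
Match found at i = 17.

k = 17


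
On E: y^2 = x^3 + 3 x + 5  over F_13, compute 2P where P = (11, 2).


Doubling: s = (3 x1^2 + a) / (2 y1)
s = (3*11^2 + 3) / (2*2) mod 13 = 7
x3 = s^2 - 2 x1 mod 13 = 7^2 - 2*11 = 1
y3 = s (x1 - x3) - y1 mod 13 = 7 * (11 - 1) - 2 = 3

2P = (1, 3)


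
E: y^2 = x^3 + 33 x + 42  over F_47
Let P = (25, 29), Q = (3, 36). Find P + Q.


P != Q, so use the chord formula.
s = (y2 - y1) / (x2 - x1) = (7) / (25) mod 47 = 36
x3 = s^2 - x1 - x2 mod 47 = 36^2 - 25 - 3 = 46
y3 = s (x1 - x3) - y1 mod 47 = 36 * (25 - 46) - 29 = 14

P + Q = (46, 14)


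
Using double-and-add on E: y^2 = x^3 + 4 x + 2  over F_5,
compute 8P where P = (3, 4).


k = 8 = 1000_2 (binary, LSB first: 0001)
Double-and-add from P = (3, 4):
  bit 0 = 0: acc unchanged = O
  bit 1 = 0: acc unchanged = O
  bit 2 = 0: acc unchanged = O
  bit 3 = 1: acc = O + (3, 1) = (3, 1)

8P = (3, 1)


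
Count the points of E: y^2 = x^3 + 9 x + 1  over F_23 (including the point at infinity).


For each x in F_23, count y with y^2 = x^3 + 9 x + 1 mod 23:
  x = 0: RHS = 1, y in [1, 22]  -> 2 point(s)
  x = 2: RHS = 4, y in [2, 21]  -> 2 point(s)
  x = 3: RHS = 9, y in [3, 20]  -> 2 point(s)
  x = 4: RHS = 9, y in [3, 20]  -> 2 point(s)
  x = 6: RHS = 18, y in [8, 15]  -> 2 point(s)
  x = 7: RHS = 16, y in [4, 19]  -> 2 point(s)
  x = 9: RHS = 6, y in [11, 12]  -> 2 point(s)
  x = 16: RHS = 9, y in [3, 20]  -> 2 point(s)
  x = 19: RHS = 16, y in [4, 19]  -> 2 point(s)
  x = 20: RHS = 16, y in [4, 19]  -> 2 point(s)
Affine points: 20. Add the point at infinity: total = 21.

#E(F_23) = 21


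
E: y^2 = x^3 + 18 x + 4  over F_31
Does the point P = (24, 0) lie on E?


Check whether y^2 = x^3 + 18 x + 4 (mod 31) for (x, y) = (24, 0).
LHS: y^2 = 0^2 mod 31 = 0
RHS: x^3 + 18 x + 4 = 24^3 + 18*24 + 4 mod 31 = 0
LHS = RHS

Yes, on the curve


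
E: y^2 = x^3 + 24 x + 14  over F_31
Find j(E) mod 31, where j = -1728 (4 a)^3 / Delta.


Delta = -16(4 a^3 + 27 b^2) mod 31 = 24
-1728 * (4 a)^3 = -1728 * (4*24)^3 mod 31 = 30
j = 30 * 24^(-1) mod 31 = 9

j = 9 (mod 31)


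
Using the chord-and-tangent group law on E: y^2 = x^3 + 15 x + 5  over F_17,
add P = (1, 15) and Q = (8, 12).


P != Q, so use the chord formula.
s = (y2 - y1) / (x2 - x1) = (14) / (7) mod 17 = 2
x3 = s^2 - x1 - x2 mod 17 = 2^2 - 1 - 8 = 12
y3 = s (x1 - x3) - y1 mod 17 = 2 * (1 - 12) - 15 = 14

P + Q = (12, 14)


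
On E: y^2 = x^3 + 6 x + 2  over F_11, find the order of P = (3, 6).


Compute successive multiples of P until we hit O:
  1P = (3, 6)
  2P = (5, 5)
  3P = (6, 1)
  4P = (6, 10)
  5P = (5, 6)
  6P = (3, 5)
  7P = O

ord(P) = 7


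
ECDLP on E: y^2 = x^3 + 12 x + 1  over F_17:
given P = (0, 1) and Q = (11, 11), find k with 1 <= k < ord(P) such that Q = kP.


Enumerate multiples of P until we hit Q = (11, 11):
  1P = (0, 1)
  2P = (2, 4)
  3P = (13, 5)
  4P = (5, 4)
  5P = (11, 6)
  6P = (10, 13)
  7P = (3, 9)
  8P = (6, 0)
  9P = (3, 8)
  10P = (10, 4)
  11P = (11, 11)
Match found at i = 11.

k = 11


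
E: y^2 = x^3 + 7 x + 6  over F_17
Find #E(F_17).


For each x in F_17, count y with y^2 = x^3 + 7 x + 6 mod 17:
  x = 4: RHS = 13, y in [8, 9]  -> 2 point(s)
  x = 5: RHS = 13, y in [8, 9]  -> 2 point(s)
  x = 6: RHS = 9, y in [3, 14]  -> 2 point(s)
  x = 8: RHS = 13, y in [8, 9]  -> 2 point(s)
  x = 9: RHS = 16, y in [4, 13]  -> 2 point(s)
  x = 12: RHS = 16, y in [4, 13]  -> 2 point(s)
  x = 13: RHS = 16, y in [4, 13]  -> 2 point(s)
  x = 14: RHS = 9, y in [3, 14]  -> 2 point(s)
  x = 15: RHS = 1, y in [1, 16]  -> 2 point(s)
  x = 16: RHS = 15, y in [7, 10]  -> 2 point(s)
Affine points: 20. Add the point at infinity: total = 21.

#E(F_17) = 21


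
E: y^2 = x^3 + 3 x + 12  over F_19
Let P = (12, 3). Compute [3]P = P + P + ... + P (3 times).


k = 3 = 11_2 (binary, LSB first: 11)
Double-and-add from P = (12, 3):
  bit 0 = 1: acc = O + (12, 3) = (12, 3)
  bit 1 = 1: acc = (12, 3) + (12, 16) = O

3P = O


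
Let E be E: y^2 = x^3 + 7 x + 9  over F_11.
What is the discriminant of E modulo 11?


4 a^3 + 27 b^2 = 4*7^3 + 27*9^2 = 1372 + 2187 = 3559
Delta = -16 * (3559) = -56944
Delta mod 11 = 3

Delta = 3 (mod 11)


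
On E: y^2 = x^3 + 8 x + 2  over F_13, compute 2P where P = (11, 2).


Doubling: s = (3 x1^2 + a) / (2 y1)
s = (3*11^2 + 8) / (2*2) mod 13 = 5
x3 = s^2 - 2 x1 mod 13 = 5^2 - 2*11 = 3
y3 = s (x1 - x3) - y1 mod 13 = 5 * (11 - 3) - 2 = 12

2P = (3, 12)


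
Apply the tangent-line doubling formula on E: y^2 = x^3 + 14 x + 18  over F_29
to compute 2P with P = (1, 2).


Doubling: s = (3 x1^2 + a) / (2 y1)
s = (3*1^2 + 14) / (2*2) mod 29 = 26
x3 = s^2 - 2 x1 mod 29 = 26^2 - 2*1 = 7
y3 = s (x1 - x3) - y1 mod 29 = 26 * (1 - 7) - 2 = 16

2P = (7, 16)


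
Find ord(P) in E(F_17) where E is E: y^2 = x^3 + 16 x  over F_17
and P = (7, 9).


Compute successive multiples of P until we hit O:
  1P = (7, 9)
  2P = (1, 0)
  3P = (7, 8)
  4P = O

ord(P) = 4


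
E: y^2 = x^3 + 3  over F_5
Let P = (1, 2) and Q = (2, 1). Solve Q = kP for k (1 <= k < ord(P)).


Enumerate multiples of P until we hit Q = (2, 1):
  1P = (1, 2)
  2P = (2, 1)
Match found at i = 2.

k = 2


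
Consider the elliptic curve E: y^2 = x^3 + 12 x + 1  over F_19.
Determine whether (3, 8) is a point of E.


Check whether y^2 = x^3 + 12 x + 1 (mod 19) for (x, y) = (3, 8).
LHS: y^2 = 8^2 mod 19 = 7
RHS: x^3 + 12 x + 1 = 3^3 + 12*3 + 1 mod 19 = 7
LHS = RHS

Yes, on the curve


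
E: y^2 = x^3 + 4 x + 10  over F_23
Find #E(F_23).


For each x in F_23, count y with y^2 = x^3 + 4 x + 10 mod 23:
  x = 2: RHS = 3, y in [7, 16]  -> 2 point(s)
  x = 3: RHS = 3, y in [7, 16]  -> 2 point(s)
  x = 7: RHS = 13, y in [6, 17]  -> 2 point(s)
  x = 8: RHS = 2, y in [5, 18]  -> 2 point(s)
  x = 9: RHS = 16, y in [4, 19]  -> 2 point(s)
  x = 14: RHS = 4, y in [2, 21]  -> 2 point(s)
  x = 15: RHS = 18, y in [8, 15]  -> 2 point(s)
  x = 17: RHS = 0, y in [0]  -> 1 point(s)
  x = 18: RHS = 3, y in [7, 16]  -> 2 point(s)
Affine points: 17. Add the point at infinity: total = 18.

#E(F_23) = 18


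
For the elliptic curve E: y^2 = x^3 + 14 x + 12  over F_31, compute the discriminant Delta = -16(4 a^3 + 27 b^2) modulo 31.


4 a^3 + 27 b^2 = 4*14^3 + 27*12^2 = 10976 + 3888 = 14864
Delta = -16 * (14864) = -237824
Delta mod 31 = 8

Delta = 8 (mod 31)


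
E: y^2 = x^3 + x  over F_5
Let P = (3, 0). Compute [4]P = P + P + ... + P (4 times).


k = 4 = 100_2 (binary, LSB first: 001)
Double-and-add from P = (3, 0):
  bit 0 = 0: acc unchanged = O
  bit 1 = 0: acc unchanged = O
  bit 2 = 1: acc = O + O = O

4P = O


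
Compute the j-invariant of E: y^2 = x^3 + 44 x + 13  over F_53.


Delta = -16(4 a^3 + 27 b^2) mod 53 = 42
-1728 * (4 a)^3 = -1728 * (4*44)^3 mod 53 = 35
j = 35 * 42^(-1) mod 53 = 45

j = 45 (mod 53)


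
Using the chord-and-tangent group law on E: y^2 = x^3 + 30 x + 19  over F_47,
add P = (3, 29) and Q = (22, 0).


P != Q, so use the chord formula.
s = (y2 - y1) / (x2 - x1) = (18) / (19) mod 47 = 43
x3 = s^2 - x1 - x2 mod 47 = 43^2 - 3 - 22 = 38
y3 = s (x1 - x3) - y1 mod 47 = 43 * (3 - 38) - 29 = 17

P + Q = (38, 17)


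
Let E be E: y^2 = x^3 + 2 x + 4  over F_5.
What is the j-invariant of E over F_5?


Delta = -16(4 a^3 + 27 b^2) mod 5 = 1
-1728 * (4 a)^3 = -1728 * (4*2)^3 mod 5 = 4
j = 4 * 1^(-1) mod 5 = 4

j = 4 (mod 5)


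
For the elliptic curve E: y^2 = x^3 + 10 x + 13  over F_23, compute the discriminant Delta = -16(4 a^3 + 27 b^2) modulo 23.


4 a^3 + 27 b^2 = 4*10^3 + 27*13^2 = 4000 + 4563 = 8563
Delta = -16 * (8563) = -137008
Delta mod 23 = 3

Delta = 3 (mod 23)


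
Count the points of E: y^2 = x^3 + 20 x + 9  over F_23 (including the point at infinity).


For each x in F_23, count y with y^2 = x^3 + 20 x + 9 mod 23:
  x = 0: RHS = 9, y in [3, 20]  -> 2 point(s)
  x = 3: RHS = 4, y in [2, 21]  -> 2 point(s)
  x = 5: RHS = 4, y in [2, 21]  -> 2 point(s)
  x = 6: RHS = 0, y in [0]  -> 1 point(s)
  x = 7: RHS = 9, y in [3, 20]  -> 2 point(s)
  x = 10: RHS = 13, y in [6, 17]  -> 2 point(s)
  x = 15: RHS = 4, y in [2, 21]  -> 2 point(s)
  x = 16: RHS = 9, y in [3, 20]  -> 2 point(s)
  x = 17: RHS = 18, y in [8, 15]  -> 2 point(s)
  x = 19: RHS = 3, y in [7, 16]  -> 2 point(s)
Affine points: 19. Add the point at infinity: total = 20.

#E(F_23) = 20


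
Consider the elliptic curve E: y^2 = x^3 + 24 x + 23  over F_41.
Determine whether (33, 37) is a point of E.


Check whether y^2 = x^3 + 24 x + 23 (mod 41) for (x, y) = (33, 37).
LHS: y^2 = 37^2 mod 41 = 16
RHS: x^3 + 24 x + 23 = 33^3 + 24*33 + 23 mod 41 = 16
LHS = RHS

Yes, on the curve


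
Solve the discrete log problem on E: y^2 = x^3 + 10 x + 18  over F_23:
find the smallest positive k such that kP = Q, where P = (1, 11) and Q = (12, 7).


Enumerate multiples of P until we hit Q = (12, 7):
  1P = (1, 11)
  2P = (6, 8)
  3P = (9, 3)
  4P = (14, 2)
  5P = (21, 17)
  6P = (5, 20)
  7P = (12, 16)
  8P = (18, 21)
  9P = (17, 8)
  10P = (8, 9)
  11P = (0, 15)
  12P = (15, 22)
  13P = (19, 11)
  14P = (3, 12)
  15P = (2, 0)
  16P = (3, 11)
  17P = (19, 12)
  18P = (15, 1)
  19P = (0, 8)
  20P = (8, 14)
  21P = (17, 15)
  22P = (18, 2)
  23P = (12, 7)
Match found at i = 23.

k = 23


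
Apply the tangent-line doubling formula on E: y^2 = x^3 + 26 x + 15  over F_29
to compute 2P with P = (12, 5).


Doubling: s = (3 x1^2 + a) / (2 y1)
s = (3*12^2 + 26) / (2*5) mod 29 = 11
x3 = s^2 - 2 x1 mod 29 = 11^2 - 2*12 = 10
y3 = s (x1 - x3) - y1 mod 29 = 11 * (12 - 10) - 5 = 17

2P = (10, 17)


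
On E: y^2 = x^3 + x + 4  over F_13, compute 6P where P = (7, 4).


k = 6 = 110_2 (binary, LSB first: 011)
Double-and-add from P = (7, 4):
  bit 0 = 0: acc unchanged = O
  bit 1 = 1: acc = O + (0, 2) = (0, 2)
  bit 2 = 1: acc = (0, 2) + (9, 12) = (7, 9)

6P = (7, 9)


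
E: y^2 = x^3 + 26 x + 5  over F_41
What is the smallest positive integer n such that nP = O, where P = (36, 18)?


Compute successive multiples of P until we hit O:
  1P = (36, 18)
  2P = (31, 4)
  3P = (13, 30)
  4P = (38, 8)
  5P = (33, 8)
  6P = (15, 11)
  7P = (22, 14)
  8P = (4, 38)
  ... (continuing to 37P)
  37P = O

ord(P) = 37


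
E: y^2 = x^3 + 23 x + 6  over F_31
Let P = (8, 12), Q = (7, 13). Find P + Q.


P != Q, so use the chord formula.
s = (y2 - y1) / (x2 - x1) = (1) / (30) mod 31 = 30
x3 = s^2 - x1 - x2 mod 31 = 30^2 - 8 - 7 = 17
y3 = s (x1 - x3) - y1 mod 31 = 30 * (8 - 17) - 12 = 28

P + Q = (17, 28)


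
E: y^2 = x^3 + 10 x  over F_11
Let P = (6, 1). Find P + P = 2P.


Doubling: s = (3 x1^2 + a) / (2 y1)
s = (3*6^2 + 10) / (2*1) mod 11 = 4
x3 = s^2 - 2 x1 mod 11 = 4^2 - 2*6 = 4
y3 = s (x1 - x3) - y1 mod 11 = 4 * (6 - 4) - 1 = 7

2P = (4, 7)


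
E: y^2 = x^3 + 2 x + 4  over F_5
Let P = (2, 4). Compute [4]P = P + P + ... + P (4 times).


k = 4 = 100_2 (binary, LSB first: 001)
Double-and-add from P = (2, 4):
  bit 0 = 0: acc unchanged = O
  bit 1 = 0: acc unchanged = O
  bit 2 = 1: acc = O + (4, 1) = (4, 1)

4P = (4, 1)


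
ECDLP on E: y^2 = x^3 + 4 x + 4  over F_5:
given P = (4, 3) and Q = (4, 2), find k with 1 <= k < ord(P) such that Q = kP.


Enumerate multiples of P until we hit Q = (4, 2):
  1P = (4, 3)
  2P = (1, 3)
  3P = (0, 2)
  4P = (2, 0)
  5P = (0, 3)
  6P = (1, 2)
  7P = (4, 2)
Match found at i = 7.

k = 7


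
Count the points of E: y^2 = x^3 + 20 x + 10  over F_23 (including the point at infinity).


For each x in F_23, count y with y^2 = x^3 + 20 x + 10 mod 23:
  x = 1: RHS = 8, y in [10, 13]  -> 2 point(s)
  x = 2: RHS = 12, y in [9, 14]  -> 2 point(s)
  x = 4: RHS = 16, y in [4, 19]  -> 2 point(s)
  x = 6: RHS = 1, y in [1, 22]  -> 2 point(s)
  x = 12: RHS = 0, y in [0]  -> 1 point(s)
  x = 13: RHS = 6, y in [11, 12]  -> 2 point(s)
  x = 19: RHS = 4, y in [2, 21]  -> 2 point(s)
  x = 21: RHS = 8, y in [10, 13]  -> 2 point(s)
  x = 22: RHS = 12, y in [9, 14]  -> 2 point(s)
Affine points: 17. Add the point at infinity: total = 18.

#E(F_23) = 18


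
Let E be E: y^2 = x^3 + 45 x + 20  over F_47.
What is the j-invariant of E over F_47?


Delta = -16(4 a^3 + 27 b^2) mod 47 = 14
-1728 * (4 a)^3 = -1728 * (4*45)^3 mod 47 = 8
j = 8 * 14^(-1) mod 47 = 14

j = 14 (mod 47)


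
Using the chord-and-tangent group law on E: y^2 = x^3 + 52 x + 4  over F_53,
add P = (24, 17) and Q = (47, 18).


P != Q, so use the chord formula.
s = (y2 - y1) / (x2 - x1) = (1) / (23) mod 53 = 30
x3 = s^2 - x1 - x2 mod 53 = 30^2 - 24 - 47 = 34
y3 = s (x1 - x3) - y1 mod 53 = 30 * (24 - 34) - 17 = 1

P + Q = (34, 1)


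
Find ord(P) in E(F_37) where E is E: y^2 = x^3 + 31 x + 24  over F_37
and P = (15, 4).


Compute successive multiples of P until we hit O:
  1P = (15, 4)
  2P = (32, 22)
  3P = (23, 18)
  4P = (9, 25)
  5P = (16, 18)
  6P = (17, 5)
  7P = (33, 24)
  8P = (35, 19)
  ... (continuing to 31P)
  31P = O

ord(P) = 31


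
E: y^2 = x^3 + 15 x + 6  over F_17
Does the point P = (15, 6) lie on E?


Check whether y^2 = x^3 + 15 x + 6 (mod 17) for (x, y) = (15, 6).
LHS: y^2 = 6^2 mod 17 = 2
RHS: x^3 + 15 x + 6 = 15^3 + 15*15 + 6 mod 17 = 2
LHS = RHS

Yes, on the curve


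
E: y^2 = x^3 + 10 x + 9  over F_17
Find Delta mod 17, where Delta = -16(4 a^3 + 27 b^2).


4 a^3 + 27 b^2 = 4*10^3 + 27*9^2 = 4000 + 2187 = 6187
Delta = -16 * (6187) = -98992
Delta mod 17 = 16

Delta = 16 (mod 17)


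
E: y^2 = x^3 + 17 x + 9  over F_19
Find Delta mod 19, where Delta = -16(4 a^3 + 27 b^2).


4 a^3 + 27 b^2 = 4*17^3 + 27*9^2 = 19652 + 2187 = 21839
Delta = -16 * (21839) = -349424
Delta mod 19 = 5

Delta = 5 (mod 19)


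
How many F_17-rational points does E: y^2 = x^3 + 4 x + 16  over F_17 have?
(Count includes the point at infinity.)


For each x in F_17, count y with y^2 = x^3 + 4 x + 16 mod 17:
  x = 0: RHS = 16, y in [4, 13]  -> 2 point(s)
  x = 1: RHS = 4, y in [2, 15]  -> 2 point(s)
  x = 2: RHS = 15, y in [7, 10]  -> 2 point(s)
  x = 3: RHS = 4, y in [2, 15]  -> 2 point(s)
  x = 5: RHS = 8, y in [5, 12]  -> 2 point(s)
  x = 6: RHS = 1, y in [1, 16]  -> 2 point(s)
  x = 7: RHS = 13, y in [8, 9]  -> 2 point(s)
  x = 8: RHS = 16, y in [4, 13]  -> 2 point(s)
  x = 9: RHS = 16, y in [4, 13]  -> 2 point(s)
  x = 10: RHS = 2, y in [6, 11]  -> 2 point(s)
  x = 13: RHS = 4, y in [2, 15]  -> 2 point(s)
  x = 15: RHS = 0, y in [0]  -> 1 point(s)
Affine points: 23. Add the point at infinity: total = 24.

#E(F_17) = 24


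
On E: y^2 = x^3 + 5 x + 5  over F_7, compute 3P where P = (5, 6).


k = 3 = 11_2 (binary, LSB first: 11)
Double-and-add from P = (5, 6):
  bit 0 = 1: acc = O + (5, 6) = (5, 6)
  bit 1 = 1: acc = (5, 6) + (1, 2) = (2, 4)

3P = (2, 4)


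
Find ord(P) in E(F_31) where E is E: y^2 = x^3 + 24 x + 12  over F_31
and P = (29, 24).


Compute successive multiples of P until we hit O:
  1P = (29, 24)
  2P = (22, 20)
  3P = (5, 3)
  4P = (6, 0)
  5P = (5, 28)
  6P = (22, 11)
  7P = (29, 7)
  8P = O

ord(P) = 8


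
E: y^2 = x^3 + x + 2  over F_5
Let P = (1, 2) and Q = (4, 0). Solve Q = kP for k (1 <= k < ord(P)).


Enumerate multiples of P until we hit Q = (4, 0):
  1P = (1, 2)
  2P = (4, 0)
Match found at i = 2.

k = 2


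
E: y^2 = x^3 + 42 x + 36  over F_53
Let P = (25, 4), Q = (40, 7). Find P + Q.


P != Q, so use the chord formula.
s = (y2 - y1) / (x2 - x1) = (3) / (15) mod 53 = 32
x3 = s^2 - x1 - x2 mod 53 = 32^2 - 25 - 40 = 5
y3 = s (x1 - x3) - y1 mod 53 = 32 * (25 - 5) - 4 = 0

P + Q = (5, 0)


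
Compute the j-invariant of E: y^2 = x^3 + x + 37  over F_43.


Delta = -16(4 a^3 + 27 b^2) mod 43 = 36
-1728 * (4 a)^3 = -1728 * (4*1)^3 mod 43 = 4
j = 4 * 36^(-1) mod 43 = 24

j = 24 (mod 43)


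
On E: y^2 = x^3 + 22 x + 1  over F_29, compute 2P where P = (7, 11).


Doubling: s = (3 x1^2 + a) / (2 y1)
s = (3*7^2 + 22) / (2*11) mod 29 = 9
x3 = s^2 - 2 x1 mod 29 = 9^2 - 2*7 = 9
y3 = s (x1 - x3) - y1 mod 29 = 9 * (7 - 9) - 11 = 0

2P = (9, 0)


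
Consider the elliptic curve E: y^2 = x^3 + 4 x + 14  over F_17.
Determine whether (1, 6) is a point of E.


Check whether y^2 = x^3 + 4 x + 14 (mod 17) for (x, y) = (1, 6).
LHS: y^2 = 6^2 mod 17 = 2
RHS: x^3 + 4 x + 14 = 1^3 + 4*1 + 14 mod 17 = 2
LHS = RHS

Yes, on the curve


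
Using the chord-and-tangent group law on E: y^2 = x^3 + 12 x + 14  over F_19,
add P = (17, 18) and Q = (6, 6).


P != Q, so use the chord formula.
s = (y2 - y1) / (x2 - x1) = (7) / (8) mod 19 = 8
x3 = s^2 - x1 - x2 mod 19 = 8^2 - 17 - 6 = 3
y3 = s (x1 - x3) - y1 mod 19 = 8 * (17 - 3) - 18 = 18

P + Q = (3, 18)


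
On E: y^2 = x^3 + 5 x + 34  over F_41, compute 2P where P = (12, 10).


Doubling: s = (3 x1^2 + a) / (2 y1)
s = (3*12^2 + 5) / (2*10) mod 41 = 28
x3 = s^2 - 2 x1 mod 41 = 28^2 - 2*12 = 22
y3 = s (x1 - x3) - y1 mod 41 = 28 * (12 - 22) - 10 = 38

2P = (22, 38)


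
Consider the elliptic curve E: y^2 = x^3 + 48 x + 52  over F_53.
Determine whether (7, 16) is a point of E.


Check whether y^2 = x^3 + 48 x + 52 (mod 53) for (x, y) = (7, 16).
LHS: y^2 = 16^2 mod 53 = 44
RHS: x^3 + 48 x + 52 = 7^3 + 48*7 + 52 mod 53 = 42
LHS != RHS

No, not on the curve


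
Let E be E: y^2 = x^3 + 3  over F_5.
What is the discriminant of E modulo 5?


4 a^3 + 27 b^2 = 4*0^3 + 27*3^2 = 0 + 243 = 243
Delta = -16 * (243) = -3888
Delta mod 5 = 2

Delta = 2 (mod 5)


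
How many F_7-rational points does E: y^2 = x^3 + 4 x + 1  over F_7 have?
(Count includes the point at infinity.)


For each x in F_7, count y with y^2 = x^3 + 4 x + 1 mod 7:
  x = 0: RHS = 1, y in [1, 6]  -> 2 point(s)
  x = 4: RHS = 4, y in [2, 5]  -> 2 point(s)
Affine points: 4. Add the point at infinity: total = 5.

#E(F_7) = 5


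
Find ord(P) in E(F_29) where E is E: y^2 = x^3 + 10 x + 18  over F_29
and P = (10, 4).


Compute successive multiples of P until we hit O:
  1P = (10, 4)
  2P = (8, 1)
  3P = (6, 2)
  4P = (6, 27)
  5P = (8, 28)
  6P = (10, 25)
  7P = O

ord(P) = 7


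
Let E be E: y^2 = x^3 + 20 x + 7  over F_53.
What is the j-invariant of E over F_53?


Delta = -16(4 a^3 + 27 b^2) mod 53 = 12
-1728 * (4 a)^3 = -1728 * (4*20)^3 mod 53 = 49
j = 49 * 12^(-1) mod 53 = 35

j = 35 (mod 53)


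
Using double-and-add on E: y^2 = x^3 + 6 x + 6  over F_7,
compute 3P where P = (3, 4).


k = 3 = 11_2 (binary, LSB first: 11)
Double-and-add from P = (3, 4):
  bit 0 = 1: acc = O + (3, 4) = (3, 4)
  bit 1 = 1: acc = (3, 4) + (5, 0) = (3, 3)

3P = (3, 3)


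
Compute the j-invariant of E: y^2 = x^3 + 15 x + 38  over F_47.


Delta = -16(4 a^3 + 27 b^2) mod 47 = 35
-1728 * (4 a)^3 = -1728 * (4*15)^3 mod 47 = 9
j = 9 * 35^(-1) mod 47 = 11

j = 11 (mod 47)


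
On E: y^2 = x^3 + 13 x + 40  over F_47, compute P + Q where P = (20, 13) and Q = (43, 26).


P != Q, so use the chord formula.
s = (y2 - y1) / (x2 - x1) = (13) / (23) mod 47 = 21
x3 = s^2 - x1 - x2 mod 47 = 21^2 - 20 - 43 = 2
y3 = s (x1 - x3) - y1 mod 47 = 21 * (20 - 2) - 13 = 36

P + Q = (2, 36)


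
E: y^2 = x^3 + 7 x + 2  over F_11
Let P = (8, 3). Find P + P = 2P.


Doubling: s = (3 x1^2 + a) / (2 y1)
s = (3*8^2 + 7) / (2*3) mod 11 = 2
x3 = s^2 - 2 x1 mod 11 = 2^2 - 2*8 = 10
y3 = s (x1 - x3) - y1 mod 11 = 2 * (8 - 10) - 3 = 4

2P = (10, 4)


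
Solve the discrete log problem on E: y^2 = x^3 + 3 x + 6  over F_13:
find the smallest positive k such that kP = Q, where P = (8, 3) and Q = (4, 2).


Enumerate multiples of P until we hit Q = (4, 2):
  1P = (8, 3)
  2P = (10, 10)
  3P = (4, 11)
  4P = (5, 4)
  5P = (3, 4)
  6P = (1, 6)
  7P = (1, 7)
  8P = (3, 9)
  9P = (5, 9)
  10P = (4, 2)
Match found at i = 10.

k = 10


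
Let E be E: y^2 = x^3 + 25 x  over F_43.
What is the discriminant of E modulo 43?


4 a^3 + 27 b^2 = 4*25^3 + 27*0^2 = 62500 + 0 = 62500
Delta = -16 * (62500) = -1000000
Delta mod 43 = 8

Delta = 8 (mod 43)


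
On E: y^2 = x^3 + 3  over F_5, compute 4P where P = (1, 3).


k = 4 = 100_2 (binary, LSB first: 001)
Double-and-add from P = (1, 3):
  bit 0 = 0: acc unchanged = O
  bit 1 = 0: acc unchanged = O
  bit 2 = 1: acc = O + (2, 1) = (2, 1)

4P = (2, 1)


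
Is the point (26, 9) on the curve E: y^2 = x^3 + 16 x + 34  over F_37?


Check whether y^2 = x^3 + 16 x + 34 (mod 37) for (x, y) = (26, 9).
LHS: y^2 = 9^2 mod 37 = 7
RHS: x^3 + 16 x + 34 = 26^3 + 16*26 + 34 mod 37 = 7
LHS = RHS

Yes, on the curve


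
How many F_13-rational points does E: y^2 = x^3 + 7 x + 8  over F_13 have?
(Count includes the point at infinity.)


For each x in F_13, count y with y^2 = x^3 + 7 x + 8 mod 13:
  x = 1: RHS = 3, y in [4, 9]  -> 2 point(s)
  x = 2: RHS = 4, y in [2, 11]  -> 2 point(s)
  x = 3: RHS = 4, y in [2, 11]  -> 2 point(s)
  x = 4: RHS = 9, y in [3, 10]  -> 2 point(s)
  x = 5: RHS = 12, y in [5, 8]  -> 2 point(s)
  x = 7: RHS = 10, y in [6, 7]  -> 2 point(s)
  x = 8: RHS = 4, y in [2, 11]  -> 2 point(s)
  x = 10: RHS = 12, y in [5, 8]  -> 2 point(s)
  x = 11: RHS = 12, y in [5, 8]  -> 2 point(s)
  x = 12: RHS = 0, y in [0]  -> 1 point(s)
Affine points: 19. Add the point at infinity: total = 20.

#E(F_13) = 20


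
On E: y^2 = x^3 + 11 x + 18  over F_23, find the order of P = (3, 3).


Compute successive multiples of P until we hit O:
  1P = (3, 3)
  2P = (6, 1)
  3P = (17, 14)
  4P = (15, 4)
  5P = (9, 8)
  6P = (20, 2)
  7P = (16, 14)
  8P = (22, 11)
  ... (continuing to 31P)
  31P = O

ord(P) = 31


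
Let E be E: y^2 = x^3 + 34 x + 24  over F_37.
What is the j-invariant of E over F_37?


Delta = -16(4 a^3 + 27 b^2) mod 37 = 19
-1728 * (4 a)^3 = -1728 * (4*34)^3 mod 37 = 10
j = 10 * 19^(-1) mod 37 = 20

j = 20 (mod 37)


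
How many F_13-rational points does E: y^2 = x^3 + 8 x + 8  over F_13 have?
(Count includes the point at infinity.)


For each x in F_13, count y with y^2 = x^3 + 8 x + 8 mod 13:
  x = 1: RHS = 4, y in [2, 11]  -> 2 point(s)
  x = 4: RHS = 0, y in [0]  -> 1 point(s)
  x = 5: RHS = 4, y in [2, 11]  -> 2 point(s)
  x = 6: RHS = 12, y in [5, 8]  -> 2 point(s)
  x = 7: RHS = 4, y in [2, 11]  -> 2 point(s)
  x = 8: RHS = 12, y in [5, 8]  -> 2 point(s)
  x = 9: RHS = 3, y in [4, 9]  -> 2 point(s)
  x = 10: RHS = 9, y in [3, 10]  -> 2 point(s)
  x = 11: RHS = 10, y in [6, 7]  -> 2 point(s)
  x = 12: RHS = 12, y in [5, 8]  -> 2 point(s)
Affine points: 19. Add the point at infinity: total = 20.

#E(F_13) = 20


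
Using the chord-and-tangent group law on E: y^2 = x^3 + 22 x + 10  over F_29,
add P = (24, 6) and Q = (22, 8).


P != Q, so use the chord formula.
s = (y2 - y1) / (x2 - x1) = (2) / (27) mod 29 = 28
x3 = s^2 - x1 - x2 mod 29 = 28^2 - 24 - 22 = 13
y3 = s (x1 - x3) - y1 mod 29 = 28 * (24 - 13) - 6 = 12

P + Q = (13, 12)


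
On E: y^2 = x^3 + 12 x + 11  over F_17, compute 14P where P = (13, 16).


k = 14 = 1110_2 (binary, LSB first: 0111)
Double-and-add from P = (13, 16):
  bit 0 = 0: acc unchanged = O
  bit 1 = 1: acc = O + (7, 8) = (7, 8)
  bit 2 = 1: acc = (7, 8) + (5, 14) = (14, 13)
  bit 3 = 1: acc = (14, 13) + (9, 10) = (10, 3)

14P = (10, 3)


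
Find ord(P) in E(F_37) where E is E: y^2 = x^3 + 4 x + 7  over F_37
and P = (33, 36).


Compute successive multiples of P until we hit O:
  1P = (33, 36)
  2P = (18, 18)
  3P = (20, 24)
  4P = (12, 9)
  5P = (8, 12)
  6P = (0, 9)
  7P = (1, 7)
  8P = (10, 23)
  ... (continuing to 43P)
  43P = O

ord(P) = 43


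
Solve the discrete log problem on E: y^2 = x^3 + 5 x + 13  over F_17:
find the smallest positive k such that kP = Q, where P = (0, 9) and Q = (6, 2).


Enumerate multiples of P until we hit Q = (6, 2):
  1P = (0, 9)
  2P = (8, 2)
  3P = (1, 11)
  4P = (3, 2)
  5P = (10, 3)
  6P = (6, 15)
  7P = (12, 13)
  8P = (7, 0)
  9P = (12, 4)
  10P = (6, 2)
Match found at i = 10.

k = 10
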